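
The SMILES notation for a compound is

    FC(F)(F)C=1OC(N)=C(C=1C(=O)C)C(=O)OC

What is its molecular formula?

Walk through each heavy atom and fill implicit hydrogens from standard valence (C 4, N 3, O 2, S 2, halogen 1):
  atom 1: F (halogen, monovalent) → 0 H
  atom 2: C, bond orders sum to 4 (valence 4) → 0 H
  atom 3: F (halogen, monovalent) → 0 H
  atom 4: F (halogen, monovalent) → 0 H
  atom 5: C, bond orders sum to 4 (valence 4) → 0 H
  atom 6: O, bond orders sum to 2 (valence 2) → 0 H
  atom 7: C, bond orders sum to 4 (valence 4) → 0 H
  atom 8: N, bond orders sum to 1 (valence 3) → 2 H
  atom 9: C, bond orders sum to 4 (valence 4) → 0 H
  atom 10: C, bond orders sum to 4 (valence 4) → 0 H
  atom 11: C, bond orders sum to 4 (valence 4) → 0 H
  atom 12: O, bond orders sum to 2 (valence 2) → 0 H
  atom 13: C, bond orders sum to 1 (valence 4) → 3 H
  atom 14: C, bond orders sum to 4 (valence 4) → 0 H
  atom 15: O, bond orders sum to 2 (valence 2) → 0 H
  atom 16: O, bond orders sum to 2 (valence 2) → 0 H
  atom 17: C, bond orders sum to 1 (valence 4) → 3 H
Totals → C:9, H:8, F:3, N:1, O:4.
In Hill order: C9H8F3NO4.

C9H8F3NO4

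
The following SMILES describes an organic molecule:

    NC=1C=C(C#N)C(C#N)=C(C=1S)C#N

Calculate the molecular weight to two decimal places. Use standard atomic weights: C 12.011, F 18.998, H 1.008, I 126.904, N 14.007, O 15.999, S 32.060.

200.22 g/mol

First, the molecular formula is C9H4N4S (counting implicit H from valence).
  C: 9 × 12.011 = 108.099
  H: 4 × 1.008 = 4.032
  N: 4 × 14.007 = 56.028
  S: 1 × 32.060 = 32.060
Sum: 9×12.011 + 4×1.008 + 4×14.007 + 1×32.060 = 200.219 → 200.22 g/mol.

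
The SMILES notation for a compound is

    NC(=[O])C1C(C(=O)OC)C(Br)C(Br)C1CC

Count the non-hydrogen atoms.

16

Every atom symbol written in the SMILES (organic subset) is one heavy atom; implicit H are not written.
Heavy atoms by element → Br:2, C:10, N:1, O:3.
Total: 16.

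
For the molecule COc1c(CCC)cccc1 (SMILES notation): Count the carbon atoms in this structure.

10

Count every carbon token in the SMILES (each C, including those in ring-closure positions and inside branches).
Carbon count: 10.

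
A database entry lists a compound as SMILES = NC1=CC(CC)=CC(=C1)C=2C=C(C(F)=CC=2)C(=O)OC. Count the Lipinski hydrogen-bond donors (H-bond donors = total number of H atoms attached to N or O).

2

Donors: find every N or O and count the H atoms it carries.
  atom 1 (N): bond orders sum to 1 → 2 H
  atom 18 (O): bond orders sum to 2 → 0 H
  atom 19 (O): bond orders sum to 2 → 0 H
Lipinski HBD = 2.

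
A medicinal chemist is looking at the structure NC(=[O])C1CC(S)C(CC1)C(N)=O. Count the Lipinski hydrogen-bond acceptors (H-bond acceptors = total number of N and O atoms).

N atoms: 2; O atoms: 2.
Lipinski HBA = 2 + 2 = 4.

4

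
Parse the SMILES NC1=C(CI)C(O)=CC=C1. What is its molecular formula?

C7H8INO

Walk through each heavy atom and fill implicit hydrogens from standard valence (C 4, N 3, O 2, S 2, halogen 1):
  atom 1: N, bond orders sum to 1 (valence 3) → 2 H
  atom 2: C, bond orders sum to 4 (valence 4) → 0 H
  atom 3: C, bond orders sum to 4 (valence 4) → 0 H
  atom 4: C, bond orders sum to 2 (valence 4) → 2 H
  atom 5: I (halogen, monovalent) → 0 H
  atom 6: C, bond orders sum to 4 (valence 4) → 0 H
  atom 7: O, bond orders sum to 1 (valence 2) → 1 H
  atom 8: C, bond orders sum to 3 (valence 4) → 1 H
  atom 9: C, bond orders sum to 3 (valence 4) → 1 H
  atom 10: C, bond orders sum to 3 (valence 4) → 1 H
Totals → C:7, H:8, I:1, N:1, O:1.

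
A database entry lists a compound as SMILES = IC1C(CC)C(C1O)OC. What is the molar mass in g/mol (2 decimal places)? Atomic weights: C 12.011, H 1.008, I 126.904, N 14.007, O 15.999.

First, the molecular formula is C7H13IO2 (counting implicit H from valence).
  C: 7 × 12.011 = 84.077
  H: 13 × 1.008 = 13.104
  I: 1 × 126.904 = 126.904
  O: 2 × 15.999 = 31.998
Sum: 7×12.011 + 13×1.008 + 1×126.904 + 2×15.999 = 256.083 → 256.08 g/mol.

256.08 g/mol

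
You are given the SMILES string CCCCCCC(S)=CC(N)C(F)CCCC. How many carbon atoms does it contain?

Count every carbon token in the SMILES (each C, including those in ring-closure positions and inside branches).
Carbon count: 14.

14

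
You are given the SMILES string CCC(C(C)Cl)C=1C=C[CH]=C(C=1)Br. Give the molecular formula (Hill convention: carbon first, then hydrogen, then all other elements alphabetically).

Walk through each heavy atom and fill implicit hydrogens from standard valence (C 4, N 3, O 2, S 2, halogen 1):
  atom 1: C, bond orders sum to 1 (valence 4) → 3 H
  atom 2: C, bond orders sum to 2 (valence 4) → 2 H
  atom 3: C, bond orders sum to 3 (valence 4) → 1 H
  atom 4: C, bond orders sum to 3 (valence 4) → 1 H
  atom 5: C, bond orders sum to 1 (valence 4) → 3 H
  atom 6: Cl (halogen, monovalent) → 0 H
  atom 7: C, bond orders sum to 4 (valence 4) → 0 H
  atom 8: C, bond orders sum to 3 (valence 4) → 1 H
  atom 9: C, bond orders sum to 3 (valence 4) → 1 H
  atom 10: C with explicit H count 1
  atom 11: C, bond orders sum to 4 (valence 4) → 0 H
  atom 12: C, bond orders sum to 3 (valence 4) → 1 H
  atom 13: Br (halogen, monovalent) → 0 H
Totals → C:11, H:14, Br:1, Cl:1.

C11H14BrCl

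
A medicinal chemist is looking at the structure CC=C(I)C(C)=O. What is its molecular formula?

Walk through each heavy atom and fill implicit hydrogens from standard valence (C 4, N 3, O 2, S 2, halogen 1):
  atom 1: C, bond orders sum to 1 (valence 4) → 3 H
  atom 2: C, bond orders sum to 3 (valence 4) → 1 H
  atom 3: C, bond orders sum to 4 (valence 4) → 0 H
  atom 4: I (halogen, monovalent) → 0 H
  atom 5: C, bond orders sum to 4 (valence 4) → 0 H
  atom 6: C, bond orders sum to 1 (valence 4) → 3 H
  atom 7: O, bond orders sum to 2 (valence 2) → 0 H
Totals → C:5, H:7, I:1, O:1.
In Hill order: C5H7IO.

C5H7IO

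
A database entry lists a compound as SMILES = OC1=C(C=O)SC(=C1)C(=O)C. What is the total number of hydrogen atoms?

6

Walk through each heavy atom and fill implicit hydrogens from standard valence (C 4, N 3, O 2, S 2, halogen 1):
  atom 1: O, bond orders sum to 1 (valence 2) → 1 H
  atom 2: C, bond orders sum to 4 (valence 4) → 0 H
  atom 3: C, bond orders sum to 4 (valence 4) → 0 H
  atom 4: C, bond orders sum to 3 (valence 4) → 1 H
  atom 5: O, bond orders sum to 2 (valence 2) → 0 H
  atom 6: S, bond orders sum to 2 (valence 2) → 0 H
  atom 7: C, bond orders sum to 4 (valence 4) → 0 H
  atom 8: C, bond orders sum to 3 (valence 4) → 1 H
  atom 9: C, bond orders sum to 4 (valence 4) → 0 H
  atom 10: O, bond orders sum to 2 (valence 2) → 0 H
  atom 11: C, bond orders sum to 1 (valence 4) → 3 H
Total hydrogens: 6.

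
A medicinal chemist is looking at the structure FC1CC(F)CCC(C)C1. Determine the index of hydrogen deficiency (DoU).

1

Degree of unsaturation = (number of rings) + (number of π bonds).
Ring closures in the SMILES: 1.
π bonds: none → 0 DoU from unsaturation.
Total DoU = 1 + 0 = 1.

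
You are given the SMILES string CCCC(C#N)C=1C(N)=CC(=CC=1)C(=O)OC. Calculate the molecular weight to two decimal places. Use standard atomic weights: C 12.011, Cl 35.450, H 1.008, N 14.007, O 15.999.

First, the molecular formula is C13H16N2O2 (counting implicit H from valence).
  C: 13 × 12.011 = 156.143
  H: 16 × 1.008 = 16.128
  N: 2 × 14.007 = 28.014
  O: 2 × 15.999 = 31.998
Sum: 13×12.011 + 16×1.008 + 2×14.007 + 2×15.999 = 232.283 → 232.28 g/mol.

232.28 g/mol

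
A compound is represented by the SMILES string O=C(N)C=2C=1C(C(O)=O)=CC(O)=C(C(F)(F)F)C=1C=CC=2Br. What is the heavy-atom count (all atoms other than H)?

Every atom symbol written in the SMILES (organic subset) is one heavy atom; implicit H are not written.
Heavy atoms by element → Br:1, C:13, F:3, N:1, O:4.
Total: 22.

22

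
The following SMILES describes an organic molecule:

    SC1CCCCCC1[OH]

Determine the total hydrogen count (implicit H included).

14

Walk through each heavy atom and fill implicit hydrogens from standard valence (C 4, N 3, O 2, S 2, halogen 1):
  atom 1: S, bond orders sum to 1 (valence 2) → 1 H
  atom 2: C, bond orders sum to 3 (valence 4) → 1 H
  atom 3: C, bond orders sum to 2 (valence 4) → 2 H
  atom 4: C, bond orders sum to 2 (valence 4) → 2 H
  atom 5: C, bond orders sum to 2 (valence 4) → 2 H
  atom 6: C, bond orders sum to 2 (valence 4) → 2 H
  atom 7: C, bond orders sum to 2 (valence 4) → 2 H
  atom 8: C, bond orders sum to 3 (valence 4) → 1 H
  atom 9: O with explicit H count 1
Total hydrogens: 14.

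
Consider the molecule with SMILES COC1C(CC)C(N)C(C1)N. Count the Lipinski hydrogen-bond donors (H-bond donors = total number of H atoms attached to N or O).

Donors: find every N or O and count the H atoms it carries.
  atom 2 (O): bond orders sum to 2 → 0 H
  atom 8 (N): bond orders sum to 1 → 2 H
  atom 11 (N): bond orders sum to 1 → 2 H
Lipinski HBD = 4.

4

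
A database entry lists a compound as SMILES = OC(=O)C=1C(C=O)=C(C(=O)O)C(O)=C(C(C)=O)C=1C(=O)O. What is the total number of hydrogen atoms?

Walk through each heavy atom and fill implicit hydrogens from standard valence (C 4, N 3, O 2, S 2, halogen 1):
  atom 1: O, bond orders sum to 1 (valence 2) → 1 H
  atom 2: C, bond orders sum to 4 (valence 4) → 0 H
  atom 3: O, bond orders sum to 2 (valence 2) → 0 H
  atom 4: C, bond orders sum to 4 (valence 4) → 0 H
  atom 5: C, bond orders sum to 4 (valence 4) → 0 H
  atom 6: C, bond orders sum to 3 (valence 4) → 1 H
  atom 7: O, bond orders sum to 2 (valence 2) → 0 H
  atom 8: C, bond orders sum to 4 (valence 4) → 0 H
  atom 9: C, bond orders sum to 4 (valence 4) → 0 H
  atom 10: O, bond orders sum to 2 (valence 2) → 0 H
  atom 11: O, bond orders sum to 1 (valence 2) → 1 H
  atom 12: C, bond orders sum to 4 (valence 4) → 0 H
  atom 13: O, bond orders sum to 1 (valence 2) → 1 H
  atom 14: C, bond orders sum to 4 (valence 4) → 0 H
  atom 15: C, bond orders sum to 4 (valence 4) → 0 H
  atom 16: C, bond orders sum to 1 (valence 4) → 3 H
  atom 17: O, bond orders sum to 2 (valence 2) → 0 H
  atom 18: C, bond orders sum to 4 (valence 4) → 0 H
  atom 19: C, bond orders sum to 4 (valence 4) → 0 H
  atom 20: O, bond orders sum to 2 (valence 2) → 0 H
  atom 21: O, bond orders sum to 1 (valence 2) → 1 H
Total hydrogens: 8.

8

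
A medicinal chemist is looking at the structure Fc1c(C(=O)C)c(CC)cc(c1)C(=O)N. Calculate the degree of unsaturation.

Molecular formula: C11H12FNO2.
DoU = (2C + 2 + N − H − X) / 2, where X is the halogen count and O/S are ignored.
    = (2·11 + 2 + 1 − 12 − 1) / 2 = 12 / 2 = 6.

6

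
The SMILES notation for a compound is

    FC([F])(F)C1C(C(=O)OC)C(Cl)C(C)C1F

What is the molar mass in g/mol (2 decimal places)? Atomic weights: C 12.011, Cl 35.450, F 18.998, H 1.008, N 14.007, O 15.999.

First, the molecular formula is C9H11ClF4O2 (counting implicit H from valence).
  C: 9 × 12.011 = 108.099
  Cl: 1 × 35.450 = 35.450
  F: 4 × 18.998 = 75.992
  H: 11 × 1.008 = 11.088
  O: 2 × 15.999 = 31.998
Sum: 9×12.011 + 1×35.450 + 4×18.998 + 11×1.008 + 2×15.999 = 262.627 → 262.63 g/mol.

262.63 g/mol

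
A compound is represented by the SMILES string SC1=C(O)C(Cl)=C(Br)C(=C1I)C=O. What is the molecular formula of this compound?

C7H3BrClIO2S

Walk through each heavy atom and fill implicit hydrogens from standard valence (C 4, N 3, O 2, S 2, halogen 1):
  atom 1: S, bond orders sum to 1 (valence 2) → 1 H
  atom 2: C, bond orders sum to 4 (valence 4) → 0 H
  atom 3: C, bond orders sum to 4 (valence 4) → 0 H
  atom 4: O, bond orders sum to 1 (valence 2) → 1 H
  atom 5: C, bond orders sum to 4 (valence 4) → 0 H
  atom 6: Cl (halogen, monovalent) → 0 H
  atom 7: C, bond orders sum to 4 (valence 4) → 0 H
  atom 8: Br (halogen, monovalent) → 0 H
  atom 9: C, bond orders sum to 4 (valence 4) → 0 H
  atom 10: C, bond orders sum to 4 (valence 4) → 0 H
  atom 11: I (halogen, monovalent) → 0 H
  atom 12: C, bond orders sum to 3 (valence 4) → 1 H
  atom 13: O, bond orders sum to 2 (valence 2) → 0 H
Totals → C:7, H:3, Br:1, Cl:1, I:1, O:2, S:1.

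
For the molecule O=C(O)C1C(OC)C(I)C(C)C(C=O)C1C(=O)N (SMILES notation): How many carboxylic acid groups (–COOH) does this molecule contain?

1

The carboxylic acid motif appears at heavy-atom position 2 in the SMILES.
Other groups present: 1 aldehyde, 1 amide, 1 ether.
Carboxylic acid count: 1.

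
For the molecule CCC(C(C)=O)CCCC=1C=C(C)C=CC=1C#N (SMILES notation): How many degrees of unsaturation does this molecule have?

Degree of unsaturation = (number of rings) + (number of π bonds).
Ring closures in the SMILES: 1.
π bonds: 4 double bonds (each 1 DoU), 1 triple bond (each 2 DoU) → 6 DoU from unsaturation.
Total DoU = 1 + 6 = 7.

7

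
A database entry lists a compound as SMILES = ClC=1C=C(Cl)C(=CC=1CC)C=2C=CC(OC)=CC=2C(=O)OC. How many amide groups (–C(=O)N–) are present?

0

Scan the SMILES for the amide motif — none present.
Groups that are present: 1 ester, 1 ether.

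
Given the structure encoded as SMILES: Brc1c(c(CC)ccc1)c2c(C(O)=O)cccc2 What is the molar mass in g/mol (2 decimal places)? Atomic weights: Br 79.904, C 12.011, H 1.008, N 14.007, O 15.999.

305.17 g/mol

First, the molecular formula is C15H13BrO2 (counting implicit H from valence).
  Br: 1 × 79.904 = 79.904
  C: 15 × 12.011 = 180.165
  H: 13 × 1.008 = 13.104
  O: 2 × 15.999 = 31.998
Sum: 1×79.904 + 15×12.011 + 13×1.008 + 2×15.999 = 305.171 → 305.17 g/mol.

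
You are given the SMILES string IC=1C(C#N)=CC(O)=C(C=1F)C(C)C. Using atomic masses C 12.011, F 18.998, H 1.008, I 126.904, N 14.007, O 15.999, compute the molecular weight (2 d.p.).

First, the molecular formula is C10H9FINO (counting implicit H from valence).
  C: 10 × 12.011 = 120.110
  F: 1 × 18.998 = 18.998
  H: 9 × 1.008 = 9.072
  I: 1 × 126.904 = 126.904
  N: 1 × 14.007 = 14.007
  O: 1 × 15.999 = 15.999
Sum: 10×12.011 + 1×18.998 + 9×1.008 + 1×126.904 + 1×14.007 + 1×15.999 = 305.090 → 305.09 g/mol.

305.09 g/mol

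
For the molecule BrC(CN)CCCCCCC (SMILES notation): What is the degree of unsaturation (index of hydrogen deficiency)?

Molecular formula: C9H20BrN.
DoU = (2C + 2 + N − H − X) / 2, where X is the halogen count and O/S are ignored.
    = (2·9 + 2 + 1 − 20 − 1) / 2 = 0 / 2 = 0.

0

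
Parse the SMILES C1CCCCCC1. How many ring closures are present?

In SMILES, each pair of matching ring-closure digits denotes one ring-closing bond; the number of such bonds equals the number of independent rings.
Ring-closure bonds here: 1.

1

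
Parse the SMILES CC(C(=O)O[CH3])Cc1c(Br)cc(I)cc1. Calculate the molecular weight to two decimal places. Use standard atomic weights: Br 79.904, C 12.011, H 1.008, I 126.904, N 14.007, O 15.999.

First, the molecular formula is C11H12BrIO2 (counting implicit H from valence).
  Br: 1 × 79.904 = 79.904
  C: 11 × 12.011 = 132.121
  H: 12 × 1.008 = 12.096
  I: 1 × 126.904 = 126.904
  O: 2 × 15.999 = 31.998
Sum: 1×79.904 + 11×12.011 + 12×1.008 + 1×126.904 + 2×15.999 = 383.023 → 383.02 g/mol.

383.02 g/mol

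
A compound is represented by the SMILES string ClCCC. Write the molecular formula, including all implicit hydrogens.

C3H7Cl

Walk through each heavy atom and fill implicit hydrogens from standard valence (C 4, N 3, O 2, S 2, halogen 1):
  atom 1: Cl (halogen, monovalent) → 0 H
  atom 2: C, bond orders sum to 2 (valence 4) → 2 H
  atom 3: C, bond orders sum to 2 (valence 4) → 2 H
  atom 4: C, bond orders sum to 1 (valence 4) → 3 H
Totals → C:3, H:7, Cl:1.
In Hill order: C3H7Cl.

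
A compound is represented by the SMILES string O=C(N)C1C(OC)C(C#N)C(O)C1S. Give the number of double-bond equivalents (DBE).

Molecular formula: C8H12N2O3S.
DoU = (2C + 2 + N − H − X) / 2, where X is the halogen count and O/S are ignored.
    = (2·8 + 2 + 2 − 12 − 0) / 2 = 8 / 2 = 4.

4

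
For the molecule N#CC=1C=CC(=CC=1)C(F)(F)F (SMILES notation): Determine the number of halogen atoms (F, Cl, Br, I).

Halogen atoms appear at heavy-atom positions 10, 11, 12 (3×F).
Other groups present: 1 nitrile.
Halogen count: 3.

3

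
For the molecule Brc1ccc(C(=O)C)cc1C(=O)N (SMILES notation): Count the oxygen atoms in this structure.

Scan the SMILES for O atoms (remember two-letter symbols like Cl and Br are single atoms).
Oxygen count: 2.

2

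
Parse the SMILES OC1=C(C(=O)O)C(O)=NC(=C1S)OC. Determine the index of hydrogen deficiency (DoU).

Degree of unsaturation = (number of rings) + (number of π bonds).
Ring closures in the SMILES: 1.
π bonds: 4 double bonds (each 1 DoU) → 4 DoU from unsaturation.
Total DoU = 1 + 4 = 5.

5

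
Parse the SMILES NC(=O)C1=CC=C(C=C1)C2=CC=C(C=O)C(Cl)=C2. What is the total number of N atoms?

Scan the SMILES for N atoms (remember two-letter symbols like Cl and Br are single atoms).
Nitrogen count: 1.

1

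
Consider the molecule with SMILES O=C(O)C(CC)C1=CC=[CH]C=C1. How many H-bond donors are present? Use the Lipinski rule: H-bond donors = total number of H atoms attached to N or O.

1

Donors: find every N or O and count the H atoms it carries.
  atom 1 (O): bond orders sum to 2 → 0 H
  atom 3 (O): bond orders sum to 1 → 1 H
Lipinski HBD = 1.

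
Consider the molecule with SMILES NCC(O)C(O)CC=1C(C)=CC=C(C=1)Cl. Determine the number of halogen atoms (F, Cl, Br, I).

1

Halogen atoms appear at heavy-atom position 15 (1×Cl).
Other groups present: 2 hydroxyl, 1 primary amine.
Halogen count: 1.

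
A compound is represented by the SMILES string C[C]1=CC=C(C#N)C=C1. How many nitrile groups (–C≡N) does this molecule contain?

The nitrile motif appears at heavy-atom position 6 in the SMILES.
Nitrile count: 1.

1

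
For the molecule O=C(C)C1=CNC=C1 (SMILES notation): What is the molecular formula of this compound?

Walk through each heavy atom and fill implicit hydrogens from standard valence (C 4, N 3, O 2, S 2, halogen 1):
  atom 1: O, bond orders sum to 2 (valence 2) → 0 H
  atom 2: C, bond orders sum to 4 (valence 4) → 0 H
  atom 3: C, bond orders sum to 1 (valence 4) → 3 H
  atom 4: C, bond orders sum to 4 (valence 4) → 0 H
  atom 5: C, bond orders sum to 3 (valence 4) → 1 H
  atom 6: N, bond orders sum to 2 (valence 3) → 1 H
  atom 7: C, bond orders sum to 3 (valence 4) → 1 H
  atom 8: C, bond orders sum to 3 (valence 4) → 1 H
Totals → C:6, H:7, N:1, O:1.
In Hill order: C6H7NO.

C6H7NO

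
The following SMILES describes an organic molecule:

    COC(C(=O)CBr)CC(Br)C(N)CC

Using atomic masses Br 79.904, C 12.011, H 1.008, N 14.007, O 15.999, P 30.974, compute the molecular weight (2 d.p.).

331.05 g/mol

First, the molecular formula is C9H17Br2NO2 (counting implicit H from valence).
  Br: 2 × 79.904 = 159.808
  C: 9 × 12.011 = 108.099
  H: 17 × 1.008 = 17.136
  N: 1 × 14.007 = 14.007
  O: 2 × 15.999 = 31.998
Sum: 2×79.904 + 9×12.011 + 17×1.008 + 1×14.007 + 2×15.999 = 331.048 → 331.05 g/mol.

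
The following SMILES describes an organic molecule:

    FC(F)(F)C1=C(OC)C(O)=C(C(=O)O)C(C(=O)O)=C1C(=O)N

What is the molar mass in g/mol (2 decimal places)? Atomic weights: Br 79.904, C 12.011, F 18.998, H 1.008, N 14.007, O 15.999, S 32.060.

First, the molecular formula is C11H8F3NO7 (counting implicit H from valence).
  C: 11 × 12.011 = 132.121
  F: 3 × 18.998 = 56.994
  H: 8 × 1.008 = 8.064
  N: 1 × 14.007 = 14.007
  O: 7 × 15.999 = 111.993
Sum: 11×12.011 + 3×18.998 + 8×1.008 + 1×14.007 + 7×15.999 = 323.179 → 323.18 g/mol.

323.18 g/mol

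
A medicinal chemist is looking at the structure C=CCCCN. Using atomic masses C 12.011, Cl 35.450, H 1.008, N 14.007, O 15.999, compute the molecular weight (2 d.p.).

First, the molecular formula is C5H11N (counting implicit H from valence).
  C: 5 × 12.011 = 60.055
  H: 11 × 1.008 = 11.088
  N: 1 × 14.007 = 14.007
Sum: 5×12.011 + 11×1.008 + 1×14.007 = 85.150 → 85.15 g/mol.

85.15 g/mol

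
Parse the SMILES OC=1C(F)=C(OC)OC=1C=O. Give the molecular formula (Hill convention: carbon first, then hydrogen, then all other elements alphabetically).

Walk through each heavy atom and fill implicit hydrogens from standard valence (C 4, N 3, O 2, S 2, halogen 1):
  atom 1: O, bond orders sum to 1 (valence 2) → 1 H
  atom 2: C, bond orders sum to 4 (valence 4) → 0 H
  atom 3: C, bond orders sum to 4 (valence 4) → 0 H
  atom 4: F (halogen, monovalent) → 0 H
  atom 5: C, bond orders sum to 4 (valence 4) → 0 H
  atom 6: O, bond orders sum to 2 (valence 2) → 0 H
  atom 7: C, bond orders sum to 1 (valence 4) → 3 H
  atom 8: O, bond orders sum to 2 (valence 2) → 0 H
  atom 9: C, bond orders sum to 4 (valence 4) → 0 H
  atom 10: C, bond orders sum to 3 (valence 4) → 1 H
  atom 11: O, bond orders sum to 2 (valence 2) → 0 H
Totals → C:6, H:5, F:1, O:4.

C6H5FO4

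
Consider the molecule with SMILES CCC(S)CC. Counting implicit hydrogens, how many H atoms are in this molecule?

12

Walk through each heavy atom and fill implicit hydrogens from standard valence (C 4, N 3, O 2, S 2, halogen 1):
  atom 1: C, bond orders sum to 1 (valence 4) → 3 H
  atom 2: C, bond orders sum to 2 (valence 4) → 2 H
  atom 3: C, bond orders sum to 3 (valence 4) → 1 H
  atom 4: S, bond orders sum to 1 (valence 2) → 1 H
  atom 5: C, bond orders sum to 2 (valence 4) → 2 H
  atom 6: C, bond orders sum to 1 (valence 4) → 3 H
Total hydrogens: 12.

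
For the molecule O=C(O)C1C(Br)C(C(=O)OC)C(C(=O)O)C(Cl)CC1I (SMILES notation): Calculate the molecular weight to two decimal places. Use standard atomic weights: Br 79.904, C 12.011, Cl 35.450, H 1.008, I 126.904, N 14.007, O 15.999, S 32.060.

First, the molecular formula is C11H13BrClIO6 (counting implicit H from valence).
  Br: 1 × 79.904 = 79.904
  C: 11 × 12.011 = 132.121
  Cl: 1 × 35.450 = 35.450
  H: 13 × 1.008 = 13.104
  I: 1 × 126.904 = 126.904
  O: 6 × 15.999 = 95.994
Sum: 1×79.904 + 11×12.011 + 1×35.450 + 13×1.008 + 1×126.904 + 6×15.999 = 483.477 → 483.48 g/mol.

483.48 g/mol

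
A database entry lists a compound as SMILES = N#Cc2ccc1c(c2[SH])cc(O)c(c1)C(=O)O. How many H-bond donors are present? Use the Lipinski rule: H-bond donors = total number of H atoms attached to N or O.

Donors: find every N or O and count the H atoms it carries.
  atom 1 (N): bond orders sum to 3 → 0 H
  atom 12 (O): bond orders sum to 1 → 1 H
  atom 16 (O): bond orders sum to 2 → 0 H
  atom 17 (O): bond orders sum to 1 → 1 H
Lipinski HBD = 2.

2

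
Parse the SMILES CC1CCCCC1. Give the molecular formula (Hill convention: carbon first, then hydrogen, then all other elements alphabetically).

C7H14

Walk through each heavy atom and fill implicit hydrogens from standard valence (C 4, N 3, O 2, S 2, halogen 1):
  atom 1: C, bond orders sum to 1 (valence 4) → 3 H
  atom 2: C, bond orders sum to 3 (valence 4) → 1 H
  atom 3: C, bond orders sum to 2 (valence 4) → 2 H
  atom 4: C, bond orders sum to 2 (valence 4) → 2 H
  atom 5: C, bond orders sum to 2 (valence 4) → 2 H
  atom 6: C, bond orders sum to 2 (valence 4) → 2 H
  atom 7: C, bond orders sum to 2 (valence 4) → 2 H
Totals → C:7, H:14.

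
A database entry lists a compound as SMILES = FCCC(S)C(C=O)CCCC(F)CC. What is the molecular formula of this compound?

C11H20F2OS

Walk through each heavy atom and fill implicit hydrogens from standard valence (C 4, N 3, O 2, S 2, halogen 1):
  atom 1: F (halogen, monovalent) → 0 H
  atom 2: C, bond orders sum to 2 (valence 4) → 2 H
  atom 3: C, bond orders sum to 2 (valence 4) → 2 H
  atom 4: C, bond orders sum to 3 (valence 4) → 1 H
  atom 5: S, bond orders sum to 1 (valence 2) → 1 H
  atom 6: C, bond orders sum to 3 (valence 4) → 1 H
  atom 7: C, bond orders sum to 3 (valence 4) → 1 H
  atom 8: O, bond orders sum to 2 (valence 2) → 0 H
  atom 9: C, bond orders sum to 2 (valence 4) → 2 H
  atom 10: C, bond orders sum to 2 (valence 4) → 2 H
  atom 11: C, bond orders sum to 2 (valence 4) → 2 H
  atom 12: C, bond orders sum to 3 (valence 4) → 1 H
  atom 13: F (halogen, monovalent) → 0 H
  atom 14: C, bond orders sum to 2 (valence 4) → 2 H
  atom 15: C, bond orders sum to 1 (valence 4) → 3 H
Totals → C:11, H:20, F:2, O:1, S:1.
In Hill order: C11H20F2OS.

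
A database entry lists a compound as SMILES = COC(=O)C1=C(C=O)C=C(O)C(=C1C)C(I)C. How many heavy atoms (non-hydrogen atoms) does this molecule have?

Every atom symbol written in the SMILES (organic subset) is one heavy atom; implicit H are not written.
Heavy atoms by element → C:12, I:1, O:4.
Total: 17.

17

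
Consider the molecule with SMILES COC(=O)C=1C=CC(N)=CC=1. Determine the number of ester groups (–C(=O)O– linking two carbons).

The ester motif appears at heavy-atom position 3 in the SMILES.
Other groups present: 1 primary amine.
Ester count: 1.

1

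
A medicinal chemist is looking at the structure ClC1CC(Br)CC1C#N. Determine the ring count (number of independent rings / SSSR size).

In SMILES, each pair of matching ring-closure digits denotes one ring-closing bond; the number of such bonds equals the number of independent rings.
Ring-closure bonds here: 1.

1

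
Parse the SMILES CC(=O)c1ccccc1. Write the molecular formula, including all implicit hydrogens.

Walk through each heavy atom and fill implicit hydrogens from standard valence (C 4, N 3, O 2, S 2, halogen 1); for lowercase aromatic atoms, an aromatic c carries 1 H when it has two neighbours and 0 H with three, and aromatic n carries 0 H:
  atom 1: C, bond orders sum to 1 (valence 4) → 3 H
  atom 2: C, bond orders sum to 4 (valence 4) → 0 H
  atom 3: O, bond orders sum to 2 (valence 2) → 0 H
  atom 4: aromatic c, 3 neighbours → 0 H
  atom 5: aromatic c, 2 neighbours → 1 H
  atom 6: aromatic c, 2 neighbours → 1 H
  atom 7: aromatic c, 2 neighbours → 1 H
  atom 8: aromatic c, 2 neighbours → 1 H
  atom 9: aromatic c, 2 neighbours → 1 H
Totals → C:8, H:8, O:1.

C8H8O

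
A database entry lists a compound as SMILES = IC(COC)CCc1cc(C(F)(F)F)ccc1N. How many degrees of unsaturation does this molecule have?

4

Molecular formula: C12H15F3INO.
DoU = (2C + 2 + N − H − X) / 2, where X is the halogen count and O/S are ignored.
    = (2·12 + 2 + 1 − 15 − 4) / 2 = 8 / 2 = 4.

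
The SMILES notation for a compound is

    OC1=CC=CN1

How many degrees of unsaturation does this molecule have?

3

Molecular formula: C4H5NO.
DoU = (2C + 2 + N − H − X) / 2, where X is the halogen count and O/S are ignored.
    = (2·4 + 2 + 1 − 5 − 0) / 2 = 6 / 2 = 3.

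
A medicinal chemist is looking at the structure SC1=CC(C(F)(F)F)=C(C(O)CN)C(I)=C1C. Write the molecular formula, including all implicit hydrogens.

C10H11F3INOS

Walk through each heavy atom and fill implicit hydrogens from standard valence (C 4, N 3, O 2, S 2, halogen 1):
  atom 1: S, bond orders sum to 1 (valence 2) → 1 H
  atom 2: C, bond orders sum to 4 (valence 4) → 0 H
  atom 3: C, bond orders sum to 3 (valence 4) → 1 H
  atom 4: C, bond orders sum to 4 (valence 4) → 0 H
  atom 5: C, bond orders sum to 4 (valence 4) → 0 H
  atom 6: F (halogen, monovalent) → 0 H
  atom 7: F (halogen, monovalent) → 0 H
  atom 8: F (halogen, monovalent) → 0 H
  atom 9: C, bond orders sum to 4 (valence 4) → 0 H
  atom 10: C, bond orders sum to 3 (valence 4) → 1 H
  atom 11: O, bond orders sum to 1 (valence 2) → 1 H
  atom 12: C, bond orders sum to 2 (valence 4) → 2 H
  atom 13: N, bond orders sum to 1 (valence 3) → 2 H
  atom 14: C, bond orders sum to 4 (valence 4) → 0 H
  atom 15: I (halogen, monovalent) → 0 H
  atom 16: C, bond orders sum to 4 (valence 4) → 0 H
  atom 17: C, bond orders sum to 1 (valence 4) → 3 H
Totals → C:10, H:11, F:3, I:1, N:1, O:1, S:1.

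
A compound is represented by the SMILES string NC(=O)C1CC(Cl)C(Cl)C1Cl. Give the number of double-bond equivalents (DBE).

2

Molecular formula: C6H8Cl3NO.
DoU = (2C + 2 + N − H − X) / 2, where X is the halogen count and O/S are ignored.
    = (2·6 + 2 + 1 − 8 − 3) / 2 = 4 / 2 = 2.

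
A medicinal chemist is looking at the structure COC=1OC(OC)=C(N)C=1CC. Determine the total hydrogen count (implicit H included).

13

Walk through each heavy atom and fill implicit hydrogens from standard valence (C 4, N 3, O 2, S 2, halogen 1):
  atom 1: C, bond orders sum to 1 (valence 4) → 3 H
  atom 2: O, bond orders sum to 2 (valence 2) → 0 H
  atom 3: C, bond orders sum to 4 (valence 4) → 0 H
  atom 4: O, bond orders sum to 2 (valence 2) → 0 H
  atom 5: C, bond orders sum to 4 (valence 4) → 0 H
  atom 6: O, bond orders sum to 2 (valence 2) → 0 H
  atom 7: C, bond orders sum to 1 (valence 4) → 3 H
  atom 8: C, bond orders sum to 4 (valence 4) → 0 H
  atom 9: N, bond orders sum to 1 (valence 3) → 2 H
  atom 10: C, bond orders sum to 4 (valence 4) → 0 H
  atom 11: C, bond orders sum to 2 (valence 4) → 2 H
  atom 12: C, bond orders sum to 1 (valence 4) → 3 H
Total hydrogens: 13.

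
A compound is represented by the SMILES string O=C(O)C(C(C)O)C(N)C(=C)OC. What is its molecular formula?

C8H15NO4

Walk through each heavy atom and fill implicit hydrogens from standard valence (C 4, N 3, O 2, S 2, halogen 1):
  atom 1: O, bond orders sum to 2 (valence 2) → 0 H
  atom 2: C, bond orders sum to 4 (valence 4) → 0 H
  atom 3: O, bond orders sum to 1 (valence 2) → 1 H
  atom 4: C, bond orders sum to 3 (valence 4) → 1 H
  atom 5: C, bond orders sum to 3 (valence 4) → 1 H
  atom 6: C, bond orders sum to 1 (valence 4) → 3 H
  atom 7: O, bond orders sum to 1 (valence 2) → 1 H
  atom 8: C, bond orders sum to 3 (valence 4) → 1 H
  atom 9: N, bond orders sum to 1 (valence 3) → 2 H
  atom 10: C, bond orders sum to 4 (valence 4) → 0 H
  atom 11: C, bond orders sum to 2 (valence 4) → 2 H
  atom 12: O, bond orders sum to 2 (valence 2) → 0 H
  atom 13: C, bond orders sum to 1 (valence 4) → 3 H
Totals → C:8, H:15, N:1, O:4.
In Hill order: C8H15NO4.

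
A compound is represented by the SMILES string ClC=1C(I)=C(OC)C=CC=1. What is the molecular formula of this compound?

C7H6ClIO

Walk through each heavy atom and fill implicit hydrogens from standard valence (C 4, N 3, O 2, S 2, halogen 1):
  atom 1: Cl (halogen, monovalent) → 0 H
  atom 2: C, bond orders sum to 4 (valence 4) → 0 H
  atom 3: C, bond orders sum to 4 (valence 4) → 0 H
  atom 4: I (halogen, monovalent) → 0 H
  atom 5: C, bond orders sum to 4 (valence 4) → 0 H
  atom 6: O, bond orders sum to 2 (valence 2) → 0 H
  atom 7: C, bond orders sum to 1 (valence 4) → 3 H
  atom 8: C, bond orders sum to 3 (valence 4) → 1 H
  atom 9: C, bond orders sum to 3 (valence 4) → 1 H
  atom 10: C, bond orders sum to 3 (valence 4) → 1 H
Totals → C:7, H:6, Cl:1, I:1, O:1.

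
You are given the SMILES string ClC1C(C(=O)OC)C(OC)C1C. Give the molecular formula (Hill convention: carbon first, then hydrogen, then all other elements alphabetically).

C8H13ClO3

Walk through each heavy atom and fill implicit hydrogens from standard valence (C 4, N 3, O 2, S 2, halogen 1):
  atom 1: Cl (halogen, monovalent) → 0 H
  atom 2: C, bond orders sum to 3 (valence 4) → 1 H
  atom 3: C, bond orders sum to 3 (valence 4) → 1 H
  atom 4: C, bond orders sum to 4 (valence 4) → 0 H
  atom 5: O, bond orders sum to 2 (valence 2) → 0 H
  atom 6: O, bond orders sum to 2 (valence 2) → 0 H
  atom 7: C, bond orders sum to 1 (valence 4) → 3 H
  atom 8: C, bond orders sum to 3 (valence 4) → 1 H
  atom 9: O, bond orders sum to 2 (valence 2) → 0 H
  atom 10: C, bond orders sum to 1 (valence 4) → 3 H
  atom 11: C, bond orders sum to 3 (valence 4) → 1 H
  atom 12: C, bond orders sum to 1 (valence 4) → 3 H
Totals → C:8, H:13, Cl:1, O:3.
In Hill order: C8H13ClO3.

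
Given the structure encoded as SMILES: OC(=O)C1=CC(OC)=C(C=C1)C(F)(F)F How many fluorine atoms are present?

3

Scan the SMILES for F atoms (remember two-letter symbols like Cl and Br are single atoms).
Fluorine count: 3.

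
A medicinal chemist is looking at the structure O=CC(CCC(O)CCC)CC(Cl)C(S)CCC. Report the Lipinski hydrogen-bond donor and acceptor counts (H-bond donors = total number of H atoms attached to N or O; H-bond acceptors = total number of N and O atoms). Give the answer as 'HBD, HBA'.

1, 2

Donors: find every N or O and count the H atoms it carries.
  atom 1 (O): bond orders sum to 2 → 0 H
  atom 7 (O): bond orders sum to 1 → 1 H
Lipinski HBD = 1.
Acceptors: N atoms = 0, O atoms = 2 → HBA = 2.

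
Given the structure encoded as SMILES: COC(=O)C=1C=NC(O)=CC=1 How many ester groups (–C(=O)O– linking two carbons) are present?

1

The ester motif appears at heavy-atom position 3 in the SMILES.
Other groups present: 1 hydroxyl.
Ester count: 1.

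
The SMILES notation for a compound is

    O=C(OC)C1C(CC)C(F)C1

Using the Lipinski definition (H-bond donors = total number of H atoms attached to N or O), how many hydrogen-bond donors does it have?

Donors: find every N or O and count the H atoms it carries.
  atom 1 (O): bond orders sum to 2 → 0 H
  atom 3 (O): bond orders sum to 2 → 0 H
Lipinski HBD = 0.

0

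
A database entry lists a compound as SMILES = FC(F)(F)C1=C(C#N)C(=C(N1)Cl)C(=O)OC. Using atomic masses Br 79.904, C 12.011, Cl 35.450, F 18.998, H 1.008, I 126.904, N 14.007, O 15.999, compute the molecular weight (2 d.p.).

First, the molecular formula is C8H4ClF3N2O2 (counting implicit H from valence).
  C: 8 × 12.011 = 96.088
  Cl: 1 × 35.450 = 35.450
  F: 3 × 18.998 = 56.994
  H: 4 × 1.008 = 4.032
  N: 2 × 14.007 = 28.014
  O: 2 × 15.999 = 31.998
Sum: 8×12.011 + 1×35.450 + 3×18.998 + 4×1.008 + 2×14.007 + 2×15.999 = 252.576 → 252.58 g/mol.

252.58 g/mol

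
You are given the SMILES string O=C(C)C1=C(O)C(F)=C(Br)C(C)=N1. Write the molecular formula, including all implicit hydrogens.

C8H7BrFNO2

Walk through each heavy atom and fill implicit hydrogens from standard valence (C 4, N 3, O 2, S 2, halogen 1):
  atom 1: O, bond orders sum to 2 (valence 2) → 0 H
  atom 2: C, bond orders sum to 4 (valence 4) → 0 H
  atom 3: C, bond orders sum to 1 (valence 4) → 3 H
  atom 4: C, bond orders sum to 4 (valence 4) → 0 H
  atom 5: C, bond orders sum to 4 (valence 4) → 0 H
  atom 6: O, bond orders sum to 1 (valence 2) → 1 H
  atom 7: C, bond orders sum to 4 (valence 4) → 0 H
  atom 8: F (halogen, monovalent) → 0 H
  atom 9: C, bond orders sum to 4 (valence 4) → 0 H
  atom 10: Br (halogen, monovalent) → 0 H
  atom 11: C, bond orders sum to 4 (valence 4) → 0 H
  atom 12: C, bond orders sum to 1 (valence 4) → 3 H
  atom 13: N, bond orders sum to 3 (valence 3) → 0 H
Totals → C:8, H:7, Br:1, F:1, N:1, O:2.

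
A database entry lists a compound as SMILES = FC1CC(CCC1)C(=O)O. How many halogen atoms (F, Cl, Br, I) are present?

Halogen atoms appear at heavy-atom position 1 (1×F).
Other groups present: 1 carboxylic acid.
Halogen count: 1.

1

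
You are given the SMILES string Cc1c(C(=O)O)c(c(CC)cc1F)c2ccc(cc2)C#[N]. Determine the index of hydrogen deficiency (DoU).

Molecular formula: C17H14FNO2.
DoU = (2C + 2 + N − H − X) / 2, where X is the halogen count and O/S are ignored.
    = (2·17 + 2 + 1 − 14 − 1) / 2 = 22 / 2 = 11.

11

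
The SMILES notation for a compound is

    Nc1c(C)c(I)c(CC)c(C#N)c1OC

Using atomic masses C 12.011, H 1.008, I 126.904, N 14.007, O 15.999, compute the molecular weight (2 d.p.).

First, the molecular formula is C11H13IN2O (counting implicit H from valence).
  C: 11 × 12.011 = 132.121
  H: 13 × 1.008 = 13.104
  I: 1 × 126.904 = 126.904
  N: 2 × 14.007 = 28.014
  O: 1 × 15.999 = 15.999
Sum: 11×12.011 + 13×1.008 + 1×126.904 + 2×14.007 + 1×15.999 = 316.142 → 316.14 g/mol.

316.14 g/mol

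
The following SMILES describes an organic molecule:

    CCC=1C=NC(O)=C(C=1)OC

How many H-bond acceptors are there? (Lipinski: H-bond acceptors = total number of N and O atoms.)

N atoms: 1; O atoms: 2.
Lipinski HBA = 1 + 2 = 3.

3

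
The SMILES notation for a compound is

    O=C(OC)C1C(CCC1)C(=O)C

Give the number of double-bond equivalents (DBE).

Molecular formula: C9H14O3.
DoU = (2C + 2 + N − H − X) / 2, where X is the halogen count and O/S are ignored.
    = (2·9 + 2 + 0 − 14 − 0) / 2 = 6 / 2 = 3.

3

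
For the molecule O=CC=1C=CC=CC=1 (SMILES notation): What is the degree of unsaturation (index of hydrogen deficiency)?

Molecular formula: C7H6O.
DoU = (2C + 2 + N − H − X) / 2, where X is the halogen count and O/S are ignored.
    = (2·7 + 2 + 0 − 6 − 0) / 2 = 10 / 2 = 5.

5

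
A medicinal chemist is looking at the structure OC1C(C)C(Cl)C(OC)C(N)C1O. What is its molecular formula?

Walk through each heavy atom and fill implicit hydrogens from standard valence (C 4, N 3, O 2, S 2, halogen 1):
  atom 1: O, bond orders sum to 1 (valence 2) → 1 H
  atom 2: C, bond orders sum to 3 (valence 4) → 1 H
  atom 3: C, bond orders sum to 3 (valence 4) → 1 H
  atom 4: C, bond orders sum to 1 (valence 4) → 3 H
  atom 5: C, bond orders sum to 3 (valence 4) → 1 H
  atom 6: Cl (halogen, monovalent) → 0 H
  atom 7: C, bond orders sum to 3 (valence 4) → 1 H
  atom 8: O, bond orders sum to 2 (valence 2) → 0 H
  atom 9: C, bond orders sum to 1 (valence 4) → 3 H
  atom 10: C, bond orders sum to 3 (valence 4) → 1 H
  atom 11: N, bond orders sum to 1 (valence 3) → 2 H
  atom 12: C, bond orders sum to 3 (valence 4) → 1 H
  atom 13: O, bond orders sum to 1 (valence 2) → 1 H
Totals → C:8, H:16, Cl:1, N:1, O:3.

C8H16ClNO3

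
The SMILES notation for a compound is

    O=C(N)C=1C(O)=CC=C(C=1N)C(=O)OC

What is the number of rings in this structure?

In SMILES, each pair of matching ring-closure digits denotes one ring-closing bond; the number of such bonds equals the number of independent rings.
Ring-closure bonds here: 1.

1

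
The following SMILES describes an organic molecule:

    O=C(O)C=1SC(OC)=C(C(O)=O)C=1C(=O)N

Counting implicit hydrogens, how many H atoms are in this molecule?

7

Walk through each heavy atom and fill implicit hydrogens from standard valence (C 4, N 3, O 2, S 2, halogen 1):
  atom 1: O, bond orders sum to 2 (valence 2) → 0 H
  atom 2: C, bond orders sum to 4 (valence 4) → 0 H
  atom 3: O, bond orders sum to 1 (valence 2) → 1 H
  atom 4: C, bond orders sum to 4 (valence 4) → 0 H
  atom 5: S, bond orders sum to 2 (valence 2) → 0 H
  atom 6: C, bond orders sum to 4 (valence 4) → 0 H
  atom 7: O, bond orders sum to 2 (valence 2) → 0 H
  atom 8: C, bond orders sum to 1 (valence 4) → 3 H
  atom 9: C, bond orders sum to 4 (valence 4) → 0 H
  atom 10: C, bond orders sum to 4 (valence 4) → 0 H
  atom 11: O, bond orders sum to 1 (valence 2) → 1 H
  atom 12: O, bond orders sum to 2 (valence 2) → 0 H
  atom 13: C, bond orders sum to 4 (valence 4) → 0 H
  atom 14: C, bond orders sum to 4 (valence 4) → 0 H
  atom 15: O, bond orders sum to 2 (valence 2) → 0 H
  atom 16: N, bond orders sum to 1 (valence 3) → 2 H
Total hydrogens: 7.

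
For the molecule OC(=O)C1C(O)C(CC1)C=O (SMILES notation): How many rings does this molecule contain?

In SMILES, each pair of matching ring-closure digits denotes one ring-closing bond; the number of such bonds equals the number of independent rings.
Ring-closure bonds here: 1.

1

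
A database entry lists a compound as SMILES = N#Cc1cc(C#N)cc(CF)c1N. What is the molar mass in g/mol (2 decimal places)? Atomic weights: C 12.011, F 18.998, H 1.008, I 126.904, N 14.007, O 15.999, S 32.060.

First, the molecular formula is C9H6FN3 (counting implicit H from valence).
  C: 9 × 12.011 = 108.099
  F: 1 × 18.998 = 18.998
  H: 6 × 1.008 = 6.048
  N: 3 × 14.007 = 42.021
Sum: 9×12.011 + 1×18.998 + 6×1.008 + 3×14.007 = 175.166 → 175.17 g/mol.

175.17 g/mol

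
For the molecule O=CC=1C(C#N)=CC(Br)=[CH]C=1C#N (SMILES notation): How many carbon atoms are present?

Count every carbon token in the SMILES (each C, including those in ring-closure positions and inside branches).
Carbon count: 9.

9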